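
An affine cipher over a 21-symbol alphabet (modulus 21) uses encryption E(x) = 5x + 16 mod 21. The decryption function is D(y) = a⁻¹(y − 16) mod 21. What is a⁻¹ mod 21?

gcd(21, 5) by repeated division:
21 = 4*5 + 1
5 = 5*1 + 0
Since gcd(5, 21) = 1, back-substitute to write 1 as a combination:
1 = 21 − 4·5
So 5·(-4) ≡ 1 (mod 21), and -4 ≡ 17 (mod 21).

17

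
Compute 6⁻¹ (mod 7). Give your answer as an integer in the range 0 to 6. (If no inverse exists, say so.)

Run Euclid on (7, 6):
7 = 1*6 + 1
6 = 6*1 + 0
The gcd is 1. Working backward:
1 = 7 − 6
So 6·(-1) ≡ 1 (mod 7), and -1 ≡ 6 (mod 7).

6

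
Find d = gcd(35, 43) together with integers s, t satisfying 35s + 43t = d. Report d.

Euclidean algorithm:
43 = 1*35 + 8
35 = 4*8 + 3
8 = 2*3 + 2
3 = 1*2 + 1
2 = 2*1 + 0
gcd(35, 43) = 1.
Express as a combination:
1 = 3 − 2
1 = −8 + 3·3
1 = 3·35 − 13·8
1 = −13·43 + 16·35
So 1 = (-13)·43 + (16)·35.

1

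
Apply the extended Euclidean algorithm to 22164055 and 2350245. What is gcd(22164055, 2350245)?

5

Euclidean algorithm:
22164055 = 9*2350245 + 1011850
2350245 = 2*1011850 + 326545
1011850 = 3*326545 + 32215
326545 = 10*32215 + 4395
32215 = 7*4395 + 1450
4395 = 3*1450 + 45
1450 = 32*45 + 10
45 = 4*10 + 5
10 = 2*5 + 0
gcd(22164055, 2350245) = 5.
Express as a combination:
5 = 45 − 4·10
5 = −4·1450 + 129·45
5 = 129·4395 − 391·1450
5 = −391·32215 + 2866·4395
5 = 2866·326545 − 29051·32215
5 = −29051·1011850 + 90019·326545
5 = 90019·2350245 − 209089·1011850
5 = −209089·22164055 + 1971820·2350245
So 5 = (-209089)·22164055 + (1971820)·2350245.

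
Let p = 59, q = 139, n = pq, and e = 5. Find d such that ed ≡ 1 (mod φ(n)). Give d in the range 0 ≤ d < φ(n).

φ(n) = (p−1)(q−1) = 58·138 = 8004.
Need d with 5·d ≡ 1 (mod 8004). Apply the extended Euclidean algorithm:
8004 = 1600·5 + 4
5 = 1·4 + 1
4 = 4·1 + 0
Back-substitute:
1 = 5 − 4
1 = −8004 + 1601·5
So 5·1601 ≡ 1 (mod 8004), hence d = 1601.

1601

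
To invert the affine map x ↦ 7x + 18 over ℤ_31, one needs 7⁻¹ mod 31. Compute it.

Apply the Euclidean algorithm to 31 and 7:
31 = 4*7 + 3
7 = 2*3 + 1
3 = 3*1 + 0
gcd = 1, so the inverse exists. Back-substitute:
1 = 7 − 2·3
1 = −2·31 + 9·7
So 7·9 ≡ 1 (mod 31).

9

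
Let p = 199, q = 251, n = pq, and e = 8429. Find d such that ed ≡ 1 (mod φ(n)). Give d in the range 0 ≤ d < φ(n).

22169

φ(n) = (p−1)(q−1) = 198·250 = 49500.
Need d with 8429·d ≡ 1 (mod 49500). Apply the extended Euclidean algorithm:
49500 = 5*8429 + 7355
8429 = 1*7355 + 1074
7355 = 6*1074 + 911
1074 = 1*911 + 163
911 = 5*163 + 96
163 = 1*96 + 67
96 = 1*67 + 29
67 = 2*29 + 9
29 = 3*9 + 2
9 = 4*2 + 1
2 = 2*1 + 0
Back-substitute:
1 = 9 − 4·2
1 = −4·29 + 13·9
1 = 13·67 − 30·29
1 = −30·96 + 43·67
1 = 43·163 − 73·96
1 = −73·911 + 408·163
1 = 408·1074 − 481·911
1 = −481·7355 + 3294·1074
1 = 3294·8429 − 3775·7355
1 = −3775·49500 + 22169·8429
So 8429·22169 ≡ 1 (mod 49500), hence d = 22169.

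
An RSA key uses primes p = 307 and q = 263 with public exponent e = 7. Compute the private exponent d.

68719

φ(n) = (p−1)(q−1) = 306·262 = 80172.
Need d with 7·d ≡ 1 (mod 80172). Apply the extended Euclidean algorithm:
80172 = 11453·7 + 1
7 = 7·1 + 0
Back-substitute:
1 = 80172 − 11453·7
So 7·(-11453) ≡ 1 (mod 80172), hence d ≡ -11453 ≡ 68719 (mod 80172).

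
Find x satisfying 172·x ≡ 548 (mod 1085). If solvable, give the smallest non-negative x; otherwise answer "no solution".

634

First find gcd(172, 1085):
1085 = 6*172 + 53
172 = 3*53 + 13
53 = 4*13 + 1
13 = 13*1 + 0
gcd = 1, so a unique solution mod 1085 exists.
Back-substitute for the Bézout coefficients:
1 = 53 − 4·13
1 = −4·172 + 13·53
1 = 13·1085 − 82·172
So 172·(-82) ≡ 1 (mod 1085), giving 172⁻¹ ≡ 1003.
x ≡ 172⁻¹·548 ≡ 1003·548 ≡ 634 (mod 1085).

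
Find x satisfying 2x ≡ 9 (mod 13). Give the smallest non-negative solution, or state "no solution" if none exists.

First find gcd(2, 13):
13 = 6*2 + 1
2 = 2*1 + 0
gcd = 1, so a unique solution mod 13 exists.
Back-substitute for the Bézout coefficients:
1 = 13 − 6·2
So 2·(-6) ≡ 1 (mod 13), giving 2⁻¹ ≡ 7.
x ≡ 2⁻¹·9 ≡ 7·9 ≡ 11 (mod 13).

11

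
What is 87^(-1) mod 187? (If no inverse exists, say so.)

gcd(187, 87) by repeated division:
187 = 2*87 + 13
87 = 6*13 + 9
13 = 1*9 + 4
9 = 2*4 + 1
4 = 4*1 + 0
gcd = 1, so the inverse exists. Back-substitute:
1 = 9 − 2·4
1 = −2·13 + 3·9
1 = 3·87 − 20·13
1 = −20·187 + 43·87
So 87·43 ≡ 1 (mod 187).

43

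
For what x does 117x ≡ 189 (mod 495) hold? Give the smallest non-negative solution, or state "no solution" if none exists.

27

First find gcd(117, 495):
495 = 4·117 + 27
117 = 4·27 + 9
27 = 3·9 + 0
gcd = 9 and 9 | 189, so solutions exist. Divide through by 9: 13x ≡ 21 (mod 55).
Now find 13⁻¹ mod 55:
55 = 4×13 + 3
13 = 4×3 + 1
3 = 3×1 + 0
Back-substitute:
1 = 13 − 4·3
1 = −4·55 + 17·13
So 13⁻¹ ≡ 17 (mod 55).
Then x ≡ 17·21 ≡ 27 (mod 55); the smallest non-negative solution is x = 27.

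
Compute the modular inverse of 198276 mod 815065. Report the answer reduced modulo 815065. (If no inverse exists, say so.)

Run Euclid on (815065, 198276):
815065 = 4·198276 + 21961
198276 = 9·21961 + 627
21961 = 35·627 + 16
627 = 39·16 + 3
16 = 5·3 + 1
3 = 3·1 + 0
The gcd is 1. Working backward:
1 = 16 − 5·3
1 = −5·627 + 196·16
1 = 196·21961 − 6865·627
1 = −6865·198276 + 61981·21961
1 = 61981·815065 − 254789·198276
So 198276·(-254789) ≡ 1 (mod 815065), and -254789 ≡ 560276 (mod 815065).

560276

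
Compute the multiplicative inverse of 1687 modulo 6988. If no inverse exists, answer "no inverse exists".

2999

Extended Euclidean algorithm:
6988 = 4·1687 + 240
1687 = 7·240 + 7
240 = 34·7 + 2
7 = 3·2 + 1
2 = 2·1 + 0
Since gcd(1687, 6988) = 1, back-substitute to write 1 as a combination:
1 = 7 − 3·2
1 = −3·240 + 103·7
1 = 103·1687 − 724·240
1 = −724·6988 + 2999·1687
So 1687·2999 ≡ 1 (mod 6988).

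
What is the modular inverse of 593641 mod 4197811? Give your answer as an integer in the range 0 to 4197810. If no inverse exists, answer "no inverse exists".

Extended Euclidean algorithm:
4197811 = 7*593641 + 42324
593641 = 14*42324 + 1105
42324 = 38*1105 + 334
1105 = 3*334 + 103
334 = 3*103 + 25
103 = 4*25 + 3
25 = 8*3 + 1
3 = 3*1 + 0
The gcd is 1. Working backward:
1 = 25 − 8·3
1 = −8·103 + 33·25
1 = 33·334 − 107·103
1 = −107·1105 + 354·334
1 = 354·42324 − 13559·1105
1 = −13559·593641 + 190180·42324
1 = 190180·4197811 − 1344819·593641
Hence 593641⁻¹ ≡ -1344819 ≡ 2852992 (mod 4197811).

2852992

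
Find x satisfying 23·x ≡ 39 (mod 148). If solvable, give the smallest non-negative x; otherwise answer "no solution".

First find gcd(23, 148):
148 = 6*23 + 10
23 = 2*10 + 3
10 = 3*3 + 1
3 = 3*1 + 0
gcd = 1, so a unique solution mod 148 exists.
Back-substitute for the Bézout coefficients:
1 = 10 − 3·3
1 = −3·23 + 7·10
1 = 7·148 − 45·23
So 23·(-45) ≡ 1 (mod 148), giving 23⁻¹ ≡ 103.
x ≡ 23⁻¹·39 ≡ 103·39 ≡ 21 (mod 148).

21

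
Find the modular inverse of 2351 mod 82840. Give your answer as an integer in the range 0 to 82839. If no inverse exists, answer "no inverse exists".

24031

Extended Euclidean algorithm:
82840 = 35·2351 + 555
2351 = 4·555 + 131
555 = 4·131 + 31
131 = 4·31 + 7
31 = 4·7 + 3
7 = 2·3 + 1
3 = 3·1 + 0
The gcd is 1. Working backward:
1 = 7 − 2·3
1 = −2·31 + 9·7
1 = 9·131 − 38·31
1 = −38·555 + 161·131
1 = 161·2351 − 682·555
1 = −682·82840 + 24031·2351
So 2351·24031 ≡ 1 (mod 82840).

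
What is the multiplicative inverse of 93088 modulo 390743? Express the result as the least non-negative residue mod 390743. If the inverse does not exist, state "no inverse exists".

gcd(390743, 93088) by repeated division:
390743 = 4·93088 + 18391
93088 = 5·18391 + 1133
18391 = 16·1133 + 263
1133 = 4·263 + 81
263 = 3·81 + 20
81 = 4·20 + 1
20 = 20·1 + 0
Since gcd(93088, 390743) = 1, back-substitute to write 1 as a combination:
1 = 81 − 4·20
1 = −4·263 + 13·81
1 = 13·1133 − 56·263
1 = −56·18391 + 909·1133
1 = 909·93088 − 4601·18391
1 = −4601·390743 + 19313·93088
So 93088·19313 ≡ 1 (mod 390743).

19313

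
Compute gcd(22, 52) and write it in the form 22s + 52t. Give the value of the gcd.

Apply Euclid's algorithm to 52 and 22:
52 = 2·22 + 8
22 = 2·8 + 6
8 = 1·6 + 2
6 = 3·2 + 0
gcd(22, 52) = 2.
Back-substituting:
2 = 8 − 6
2 = −22 + 3·8
2 = 3·52 − 7·22
So 2 = (3)·52 + (-7)·22.

2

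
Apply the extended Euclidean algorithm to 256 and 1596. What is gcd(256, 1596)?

Apply Euclid's algorithm to 1596 and 256:
1596 = 6*256 + 60
256 = 4*60 + 16
60 = 3*16 + 12
16 = 1*12 + 4
12 = 3*4 + 0
gcd(256, 1596) = 4.
Back-substituting:
4 = 16 − 12
4 = −60 + 4·16
4 = 4·256 − 17·60
4 = −17·1596 + 106·256
So 4 = (-17)·1596 + (106)·256.

4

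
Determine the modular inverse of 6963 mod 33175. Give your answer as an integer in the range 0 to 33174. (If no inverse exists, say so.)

5927

gcd(33175, 6963) by repeated division:
33175 = 4*6963 + 5323
6963 = 1*5323 + 1640
5323 = 3*1640 + 403
1640 = 4*403 + 28
403 = 14*28 + 11
28 = 2*11 + 6
11 = 1*6 + 5
6 = 1*5 + 1
5 = 5*1 + 0
The gcd is 1. Working backward:
1 = 6 − 5
1 = −11 + 2·6
1 = 2·28 − 5·11
1 = −5·403 + 72·28
1 = 72·1640 − 293·403
1 = −293·5323 + 951·1640
1 = 951·6963 − 1244·5323
1 = −1244·33175 + 5927·6963
So 6963·5927 ≡ 1 (mod 33175).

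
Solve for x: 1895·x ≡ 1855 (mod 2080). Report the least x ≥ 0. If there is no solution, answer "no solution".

First find gcd(1895, 2080):
2080 = 1*1895 + 185
1895 = 10*185 + 45
185 = 4*45 + 5
45 = 9*5 + 0
gcd = 5 and 5 | 1855, so solutions exist. Divide through by 5: 379x ≡ 371 (mod 416).
Now find 379⁻¹ mod 416:
416 = 1×379 + 37
379 = 10×37 + 9
37 = 4×9 + 1
9 = 9×1 + 0
Back-substitute:
1 = 37 − 4·9
1 = −4·379 + 41·37
1 = 41·416 − 45·379
So 379·(-45) ≡ 1 (mod 416), i.e. 379⁻¹ ≡ 371.
Then x ≡ 371·371 ≡ 361 (mod 416); the smallest non-negative solution is x = 361.

361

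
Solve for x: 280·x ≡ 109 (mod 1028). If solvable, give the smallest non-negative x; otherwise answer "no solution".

gcd(280, 1028):
1028 = 3*280 + 188
280 = 1*188 + 92
188 = 2*92 + 4
92 = 23*4 + 0
gcd = 4, but 4 ∤ 109, so the congruence has no solution.

no solution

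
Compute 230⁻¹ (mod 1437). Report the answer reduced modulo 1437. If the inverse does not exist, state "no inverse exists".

731

Extended Euclidean algorithm:
1437 = 6*230 + 57
230 = 4*57 + 2
57 = 28*2 + 1
2 = 2*1 + 0
Since gcd(230, 1437) = 1, back-substitute to write 1 as a combination:
1 = 57 − 28·2
1 = −28·230 + 113·57
1 = 113·1437 − 706·230
Hence 230⁻¹ ≡ -706 ≡ 731 (mod 1437).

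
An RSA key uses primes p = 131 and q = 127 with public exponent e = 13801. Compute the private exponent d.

9781

φ(n) = (p−1)(q−1) = 130·126 = 16380.
Need d with 13801·d ≡ 1 (mod 16380). Apply the extended Euclidean algorithm:
16380 = 1*13801 + 2579
13801 = 5*2579 + 906
2579 = 2*906 + 767
906 = 1*767 + 139
767 = 5*139 + 72
139 = 1*72 + 67
72 = 1*67 + 5
67 = 13*5 + 2
5 = 2*2 + 1
2 = 2*1 + 0
Back-substitute:
1 = 5 − 2·2
1 = −2·67 + 27·5
1 = 27·72 − 29·67
1 = −29·139 + 56·72
1 = 56·767 − 309·139
1 = −309·906 + 365·767
1 = 365·2579 − 1039·906
1 = −1039·13801 + 5560·2579
1 = 5560·16380 − 6599·13801
So 13801·(-6599) ≡ 1 (mod 16380), hence d ≡ -6599 ≡ 9781 (mod 16380).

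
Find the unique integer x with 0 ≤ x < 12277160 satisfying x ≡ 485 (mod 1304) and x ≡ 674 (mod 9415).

3587789

Write x = 485 + 1304·k. Then 1304·k ≡ 674 − 485 ≡ 189 (mod 9415).
Need 1304⁻¹ mod 9415. Extended Euclid on (9415, 1304):
9415 = 7*1304 + 287
1304 = 4*287 + 156
287 = 1*156 + 131
156 = 1*131 + 25
131 = 5*25 + 6
25 = 4*6 + 1
6 = 6*1 + 0
Back-substitute:
1 = 25 − 4·6
1 = −4·131 + 21·25
1 = 21·156 − 25·131
1 = −25·287 + 46·156
1 = 46·1304 − 209·287
1 = −209·9415 + 1509·1304
1304⁻¹ ≡ 1509 (mod 9415), so k ≡ 1509·189 ≡ 2751 (mod 9415).
x = 485 + 1304·2751 = 3587789.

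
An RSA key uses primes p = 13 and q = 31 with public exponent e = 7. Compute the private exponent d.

103

φ(n) = (p−1)(q−1) = 12·30 = 360.
Need d with 7·d ≡ 1 (mod 360). Apply the extended Euclidean algorithm:
360 = 51·7 + 3
7 = 2·3 + 1
3 = 3·1 + 0
Back-substitute:
1 = 7 − 2·3
1 = −2·360 + 103·7
So 7·103 ≡ 1 (mod 360), hence d = 103.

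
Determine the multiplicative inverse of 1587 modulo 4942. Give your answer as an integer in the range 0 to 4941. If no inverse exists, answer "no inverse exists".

Run Euclid on (4942, 1587):
4942 = 3*1587 + 181
1587 = 8*181 + 139
181 = 1*139 + 42
139 = 3*42 + 13
42 = 3*13 + 3
13 = 4*3 + 1
3 = 3*1 + 0
The gcd is 1. Working backward:
1 = 13 − 4·3
1 = −4·42 + 13·13
1 = 13·139 − 43·42
1 = −43·181 + 56·139
1 = 56·1587 − 491·181
1 = −491·4942 + 1529·1587
So 1587·1529 ≡ 1 (mod 4942).

1529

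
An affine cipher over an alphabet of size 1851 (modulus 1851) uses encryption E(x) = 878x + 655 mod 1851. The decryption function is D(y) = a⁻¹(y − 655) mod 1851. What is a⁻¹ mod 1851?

Extended Euclidean algorithm:
1851 = 2×878 + 95
878 = 9×95 + 23
95 = 4×23 + 3
23 = 7×3 + 2
3 = 1×2 + 1
2 = 2×1 + 0
gcd = 1, so the inverse exists. Back-substitute:
1 = 3 − 2
1 = −23 + 8·3
1 = 8·95 − 33·23
1 = −33·878 + 305·95
1 = 305·1851 − 643·878
So 878·(-643) ≡ 1 (mod 1851), and -643 ≡ 1208 (mod 1851).

1208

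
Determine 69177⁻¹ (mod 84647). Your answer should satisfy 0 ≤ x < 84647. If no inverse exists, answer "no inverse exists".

9373

gcd(84647, 69177) by repeated division:
84647 = 1×69177 + 15470
69177 = 4×15470 + 7297
15470 = 2×7297 + 876
7297 = 8×876 + 289
876 = 3×289 + 9
289 = 32×9 + 1
9 = 9×1 + 0
Since gcd(69177, 84647) = 1, back-substitute to write 1 as a combination:
1 = 289 − 32·9
1 = −32·876 + 97·289
1 = 97·7297 − 808·876
1 = −808·15470 + 1713·7297
1 = 1713·69177 − 7660·15470
1 = −7660·84647 + 9373·69177
So 69177·9373 ≡ 1 (mod 84647).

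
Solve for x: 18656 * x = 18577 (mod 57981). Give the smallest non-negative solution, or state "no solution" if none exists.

no solution

gcd(18656, 57981):
57981 = 3×18656 + 2013
18656 = 9×2013 + 539
2013 = 3×539 + 396
539 = 1×396 + 143
396 = 2×143 + 110
143 = 1×110 + 33
110 = 3×33 + 11
33 = 3×11 + 0
gcd = 11, but 11 ∤ 18577, so the congruence has no solution.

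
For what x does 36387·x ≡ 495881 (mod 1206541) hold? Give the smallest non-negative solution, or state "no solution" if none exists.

First find gcd(36387, 1206541):
1206541 = 33*36387 + 5770
36387 = 6*5770 + 1767
5770 = 3*1767 + 469
1767 = 3*469 + 360
469 = 1*360 + 109
360 = 3*109 + 33
109 = 3*33 + 10
33 = 3*10 + 3
10 = 3*3 + 1
3 = 3*1 + 0
gcd = 1, so a unique solution mod 1206541 exists.
Back-substitute for the Bézout coefficients:
1 = 10 − 3·3
1 = −3·33 + 10·10
1 = 10·109 − 33·33
1 = −33·360 + 109·109
1 = 109·469 − 142·360
1 = −142·1767 + 535·469
1 = 535·5770 − 1747·1767
1 = −1747·36387 + 11017·5770
1 = 11017·1206541 − 365308·36387
So 36387·(-365308) ≡ 1 (mod 1206541), giving 36387⁻¹ ≡ 841233.
x ≡ 36387⁻¹·495881 ≡ 841233·495881 ≡ 769392 (mod 1206541).

769392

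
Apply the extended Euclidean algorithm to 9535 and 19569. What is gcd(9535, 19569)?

Apply Euclid's algorithm to 19569 and 9535:
19569 = 2*9535 + 499
9535 = 19*499 + 54
499 = 9*54 + 13
54 = 4*13 + 2
13 = 6*2 + 1
2 = 2*1 + 0
gcd(9535, 19569) = 1.
Working backward:
1 = 13 − 6·2
1 = −6·54 + 25·13
1 = 25·499 − 231·54
1 = −231·9535 + 4414·499
1 = 4414·19569 − 9059·9535
So 1 = (4414)·19569 + (-9059)·9535.

1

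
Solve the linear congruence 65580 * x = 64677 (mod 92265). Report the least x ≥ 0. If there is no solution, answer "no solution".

no solution

gcd(65580, 92265):
92265 = 1×65580 + 26685
65580 = 2×26685 + 12210
26685 = 2×12210 + 2265
12210 = 5×2265 + 885
2265 = 2×885 + 495
885 = 1×495 + 390
495 = 1×390 + 105
390 = 3×105 + 75
105 = 1×75 + 30
75 = 2×30 + 15
30 = 2×15 + 0
gcd = 15, but 15 ∤ 64677, so the congruence has no solution.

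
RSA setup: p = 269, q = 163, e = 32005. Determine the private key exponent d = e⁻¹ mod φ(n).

22429

φ(n) = (p−1)(q−1) = 268·162 = 43416.
Need d with 32005·d ≡ 1 (mod 43416). Apply the extended Euclidean algorithm:
43416 = 1·32005 + 11411
32005 = 2·11411 + 9183
11411 = 1·9183 + 2228
9183 = 4·2228 + 271
2228 = 8·271 + 60
271 = 4·60 + 31
60 = 1·31 + 29
31 = 1·29 + 2
29 = 14·2 + 1
2 = 2·1 + 0
Back-substitute:
1 = 29 − 14·2
1 = −14·31 + 15·29
1 = 15·60 − 29·31
1 = −29·271 + 131·60
1 = 131·2228 − 1077·271
1 = −1077·9183 + 4439·2228
1 = 4439·11411 − 5516·9183
1 = −5516·32005 + 15471·11411
1 = 15471·43416 − 20987·32005
So 32005·(-20987) ≡ 1 (mod 43416), hence d ≡ -20987 ≡ 22429 (mod 43416).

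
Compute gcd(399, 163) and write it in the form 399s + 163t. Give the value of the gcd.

1

Repeated division:
399 = 2*163 + 73
163 = 2*73 + 17
73 = 4*17 + 5
17 = 3*5 + 2
5 = 2*2 + 1
2 = 2*1 + 0
gcd(399, 163) = 1.
Back-substituting:
1 = 5 − 2·2
1 = −2·17 + 7·5
1 = 7·73 − 30·17
1 = −30·163 + 67·73
1 = 67·399 − 164·163
So 1 = (67)·399 + (-164)·163.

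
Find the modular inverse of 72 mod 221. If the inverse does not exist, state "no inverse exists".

132

Apply the Euclidean algorithm to 221 and 72:
221 = 3·72 + 5
72 = 14·5 + 2
5 = 2·2 + 1
2 = 2·1 + 0
The gcd is 1. Working backward:
1 = 5 − 2·2
1 = −2·72 + 29·5
1 = 29·221 − 89·72
Thus 72·(-89) ≡ 1 (mod 221); reducing, -89 mod 221 = 132.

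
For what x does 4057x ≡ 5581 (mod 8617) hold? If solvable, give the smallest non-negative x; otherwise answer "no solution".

First find gcd(4057, 8617):
8617 = 2*4057 + 503
4057 = 8*503 + 33
503 = 15*33 + 8
33 = 4*8 + 1
8 = 8*1 + 0
gcd = 1, so a unique solution mod 8617 exists.
Back-substitute for the Bézout coefficients:
1 = 33 − 4·8
1 = −4·503 + 61·33
1 = 61·4057 − 492·503
1 = −492·8617 + 1045·4057
So 4057·(1045) ≡ 1 (mod 8617), giving 4057⁻¹ ≡ 1045.
x ≡ 4057⁻¹·5581 ≡ 1045·5581 ≡ 7053 (mod 8617).

7053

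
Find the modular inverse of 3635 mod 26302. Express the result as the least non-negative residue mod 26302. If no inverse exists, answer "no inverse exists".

Apply the Euclidean algorithm to 26302 and 3635:
26302 = 7·3635 + 857
3635 = 4·857 + 207
857 = 4·207 + 29
207 = 7·29 + 4
29 = 7·4 + 1
4 = 4·1 + 0
The gcd is 1. Working backward:
1 = 29 − 7·4
1 = −7·207 + 50·29
1 = 50·857 − 207·207
1 = −207·3635 + 878·857
1 = 878·26302 − 6353·3635
So 3635·(-6353) ≡ 1 (mod 26302), and -6353 ≡ 19949 (mod 26302).

19949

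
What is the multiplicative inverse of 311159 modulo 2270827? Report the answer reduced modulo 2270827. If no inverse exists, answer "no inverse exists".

gcd(2270827, 311159) by repeated division:
2270827 = 7×311159 + 92714
311159 = 3×92714 + 33017
92714 = 2×33017 + 26680
33017 = 1×26680 + 6337
26680 = 4×6337 + 1332
6337 = 4×1332 + 1009
1332 = 1×1009 + 323
1009 = 3×323 + 40
323 = 8×40 + 3
40 = 13×3 + 1
3 = 3×1 + 0
gcd = 1, so the inverse exists. Back-substitute:
1 = 40 − 13·3
1 = −13·323 + 105·40
1 = 105·1009 − 328·323
1 = −328·1332 + 433·1009
1 = 433·6337 − 2060·1332
1 = −2060·26680 + 8673·6337
1 = 8673·33017 − 10733·26680
1 = −10733·92714 + 30139·33017
1 = 30139·311159 − 101150·92714
1 = −101150·2270827 + 738189·311159
So 311159·738189 ≡ 1 (mod 2270827).

738189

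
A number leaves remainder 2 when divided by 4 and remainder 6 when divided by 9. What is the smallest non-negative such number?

6

Write x = 2 + 4·k. Then 4·k ≡ 6 − 2 ≡ 4 (mod 9).
Need 4⁻¹ mod 9. Extended Euclid on (9, 4):
9 = 2×4 + 1
4 = 4×1 + 0
Back-substitute:
1 = 9 − 2·4
4⁻¹ ≡ 7 (mod 9), so k ≡ 7·4 ≡ 1 (mod 9).
x = 2 + 4·1 = 6.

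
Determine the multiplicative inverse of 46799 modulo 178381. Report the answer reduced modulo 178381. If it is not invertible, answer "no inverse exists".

Apply the Euclidean algorithm to 178381 and 46799:
178381 = 3*46799 + 37984
46799 = 1*37984 + 8815
37984 = 4*8815 + 2724
8815 = 3*2724 + 643
2724 = 4*643 + 152
643 = 4*152 + 35
152 = 4*35 + 12
35 = 2*12 + 11
12 = 1*11 + 1
11 = 11*1 + 0
The gcd is 1. Working backward:
1 = 12 − 11
1 = −35 + 3·12
1 = 3·152 − 13·35
1 = −13·643 + 55·152
1 = 55·2724 − 233·643
1 = −233·8815 + 754·2724
1 = 754·37984 − 3249·8815
1 = −3249·46799 + 4003·37984
1 = 4003·178381 − 15258·46799
Thus 46799·(-15258) ≡ 1 (mod 178381); reducing, -15258 mod 178381 = 163123.

163123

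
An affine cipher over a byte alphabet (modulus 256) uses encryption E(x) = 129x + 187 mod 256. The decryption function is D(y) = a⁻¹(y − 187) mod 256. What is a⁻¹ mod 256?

Run Euclid on (256, 129):
256 = 1·129 + 127
129 = 1·127 + 2
127 = 63·2 + 1
2 = 2·1 + 0
gcd = 1, so the inverse exists. Back-substitute:
1 = 127 − 63·2
1 = −63·129 + 64·127
1 = 64·256 − 127·129
So 129·(-127) ≡ 1 (mod 256), and -127 ≡ 129 (mod 256).

129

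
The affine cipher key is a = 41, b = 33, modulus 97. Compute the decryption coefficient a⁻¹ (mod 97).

71

gcd(97, 41) by repeated division:
97 = 2*41 + 15
41 = 2*15 + 11
15 = 1*11 + 4
11 = 2*4 + 3
4 = 1*3 + 1
3 = 3*1 + 0
gcd = 1, so the inverse exists. Back-substitute:
1 = 4 − 3
1 = −11 + 3·4
1 = 3·15 − 4·11
1 = −4·41 + 11·15
1 = 11·97 − 26·41
Thus 41·(-26) ≡ 1 (mod 97); reducing, -26 mod 97 = 71.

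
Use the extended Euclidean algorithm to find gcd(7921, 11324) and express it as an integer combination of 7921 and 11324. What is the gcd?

1

Apply Euclid's algorithm to 11324 and 7921:
11324 = 1·7921 + 3403
7921 = 2·3403 + 1115
3403 = 3·1115 + 58
1115 = 19·58 + 13
58 = 4·13 + 6
13 = 2·6 + 1
6 = 6·1 + 0
gcd(7921, 11324) = 1.
Working backward:
1 = 13 − 2·6
1 = −2·58 + 9·13
1 = 9·1115 − 173·58
1 = −173·3403 + 528·1115
1 = 528·7921 − 1229·3403
1 = −1229·11324 + 1757·7921
So 1 = (-1229)·11324 + (1757)·7921.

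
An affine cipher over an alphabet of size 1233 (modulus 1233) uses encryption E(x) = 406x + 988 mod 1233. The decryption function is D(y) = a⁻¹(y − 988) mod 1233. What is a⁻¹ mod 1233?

82

gcd(1233, 406) by repeated division:
1233 = 3×406 + 15
406 = 27×15 + 1
15 = 15×1 + 0
Since gcd(406, 1233) = 1, back-substitute to write 1 as a combination:
1 = 406 − 27·15
1 = −27·1233 + 82·406
So 406·82 ≡ 1 (mod 1233).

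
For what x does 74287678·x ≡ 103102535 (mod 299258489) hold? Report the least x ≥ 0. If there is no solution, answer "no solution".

241647779

First find gcd(74287678, 299258489):
299258489 = 4·74287678 + 2107777
74287678 = 35·2107777 + 515483
2107777 = 4·515483 + 45845
515483 = 11·45845 + 11188
45845 = 4·11188 + 1093
11188 = 10·1093 + 258
1093 = 4·258 + 61
258 = 4·61 + 14
61 = 4·14 + 5
14 = 2·5 + 4
5 = 1·4 + 1
4 = 4·1 + 0
gcd = 1, so a unique solution mod 299258489 exists.
Back-substitute for the Bézout coefficients:
1 = 5 − 4
1 = −14 + 3·5
1 = 3·61 − 13·14
1 = −13·258 + 55·61
1 = 55·1093 − 233·258
1 = −233·11188 + 2385·1093
1 = 2385·45845 − 9773·11188
1 = −9773·515483 + 109888·45845
1 = 109888·2107777 − 449325·515483
1 = −449325·74287678 + 15836263·2107777
1 = 15836263·299258489 − 63794377·74287678
So 74287678·(-63794377) ≡ 1 (mod 299258489), giving 74287678⁻¹ ≡ 235464112.
x ≡ 74287678⁻¹·103102535 ≡ 235464112·103102535 ≡ 241647779 (mod 299258489).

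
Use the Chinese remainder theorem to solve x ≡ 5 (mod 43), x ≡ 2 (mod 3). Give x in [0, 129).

Write x = 5 + 43·k. Then 43·k ≡ 2 − 5 ≡ 0 (mod 3).
Need 43⁻¹ mod 3. Extended Euclid on (3, 1):
3 = 3×1 + 0
43⁻¹ ≡ 1 (mod 3), so k ≡ 1·0 ≡ 0 (mod 3).
x = 5 + 43·0 = 5.

5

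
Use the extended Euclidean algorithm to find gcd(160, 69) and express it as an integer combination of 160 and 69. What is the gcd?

Repeated division:
160 = 2*69 + 22
69 = 3*22 + 3
22 = 7*3 + 1
3 = 3*1 + 0
gcd(160, 69) = 1.
Back-substituting:
1 = 22 − 7·3
1 = −7·69 + 22·22
1 = 22·160 − 51·69
So 1 = (22)·160 + (-51)·69.

1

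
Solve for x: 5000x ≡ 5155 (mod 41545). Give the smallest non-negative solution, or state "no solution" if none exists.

6158

First find gcd(5000, 41545):
41545 = 8·5000 + 1545
5000 = 3·1545 + 365
1545 = 4·365 + 85
365 = 4·85 + 25
85 = 3·25 + 10
25 = 2·10 + 5
10 = 2·5 + 0
gcd = 5 and 5 | 5155, so solutions exist. Divide through by 5: 1000x ≡ 1031 (mod 8309).
Now find 1000⁻¹ mod 8309:
8309 = 8*1000 + 309
1000 = 3*309 + 73
309 = 4*73 + 17
73 = 4*17 + 5
17 = 3*5 + 2
5 = 2*2 + 1
2 = 2*1 + 0
Back-substitute:
1 = 5 − 2·2
1 = −2·17 + 7·5
1 = 7·73 − 30·17
1 = −30·309 + 127·73
1 = 127·1000 − 411·309
1 = −411·8309 + 3415·1000
So 1000⁻¹ ≡ 3415 (mod 8309).
Then x ≡ 3415·1031 ≡ 6158 (mod 8309); the smallest non-negative solution is x = 6158.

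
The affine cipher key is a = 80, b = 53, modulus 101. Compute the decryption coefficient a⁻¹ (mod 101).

24

Extended Euclidean algorithm:
101 = 1·80 + 21
80 = 3·21 + 17
21 = 1·17 + 4
17 = 4·4 + 1
4 = 4·1 + 0
The gcd is 1. Working backward:
1 = 17 − 4·4
1 = −4·21 + 5·17
1 = 5·80 − 19·21
1 = −19·101 + 24·80
So 80·24 ≡ 1 (mod 101).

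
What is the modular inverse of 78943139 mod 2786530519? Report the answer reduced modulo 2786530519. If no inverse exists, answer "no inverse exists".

Run Euclid on (2786530519, 78943139):
2786530519 = 35*78943139 + 23520654
78943139 = 3*23520654 + 8381177
23520654 = 2*8381177 + 6758300
8381177 = 1*6758300 + 1622877
6758300 = 4*1622877 + 266792
1622877 = 6*266792 + 22125
266792 = 12*22125 + 1292
22125 = 17*1292 + 161
1292 = 8*161 + 4
161 = 40*4 + 1
4 = 4*1 + 0
Since gcd(78943139, 2786530519) = 1, back-substitute to write 1 as a combination:
1 = 161 − 40·4
1 = −40·1292 + 321·161
1 = 321·22125 − 5497·1292
1 = −5497·266792 + 66285·22125
1 = 66285·1622877 − 403207·266792
1 = −403207·6758300 + 1679113·1622877
1 = 1679113·8381177 − 2082320·6758300
1 = −2082320·23520654 + 5843753·8381177
1 = 5843753·78943139 − 19613579·23520654
1 = −19613579·2786530519 + 692319018·78943139
So 78943139·692319018 ≡ 1 (mod 2786530519).

692319018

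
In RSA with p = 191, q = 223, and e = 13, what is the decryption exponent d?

25957

φ(n) = (p−1)(q−1) = 190·222 = 42180.
Need d with 13·d ≡ 1 (mod 42180). Apply the extended Euclidean algorithm:
42180 = 3244*13 + 8
13 = 1*8 + 5
8 = 1*5 + 3
5 = 1*3 + 2
3 = 1*2 + 1
2 = 2*1 + 0
Back-substitute:
1 = 3 − 2
1 = −5 + 2·3
1 = 2·8 − 3·5
1 = −3·13 + 5·8
1 = 5·42180 − 16223·13
So 13·(-16223) ≡ 1 (mod 42180), hence d ≡ -16223 ≡ 25957 (mod 42180).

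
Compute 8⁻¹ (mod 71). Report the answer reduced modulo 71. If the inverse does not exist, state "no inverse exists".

9

Apply the Euclidean algorithm to 71 and 8:
71 = 8*8 + 7
8 = 1*7 + 1
7 = 7*1 + 0
The gcd is 1. Working backward:
1 = 8 − 7
1 = −71 + 9·8
So 8·9 ≡ 1 (mod 71).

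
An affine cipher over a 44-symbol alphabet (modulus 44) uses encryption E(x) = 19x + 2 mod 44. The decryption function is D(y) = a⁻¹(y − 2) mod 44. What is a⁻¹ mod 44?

Run Euclid on (44, 19):
44 = 2×19 + 6
19 = 3×6 + 1
6 = 6×1 + 0
Since gcd(19, 44) = 1, back-substitute to write 1 as a combination:
1 = 19 − 3·6
1 = −3·44 + 7·19
So 19·7 ≡ 1 (mod 44).

7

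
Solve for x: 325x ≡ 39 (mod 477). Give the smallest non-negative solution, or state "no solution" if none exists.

210

First find gcd(325, 477):
477 = 1*325 + 152
325 = 2*152 + 21
152 = 7*21 + 5
21 = 4*5 + 1
5 = 5*1 + 0
gcd = 1, so a unique solution mod 477 exists.
Back-substitute for the Bézout coefficients:
1 = 21 − 4·5
1 = −4·152 + 29·21
1 = 29·325 − 62·152
1 = −62·477 + 91·325
So 325·(91) ≡ 1 (mod 477), giving 325⁻¹ ≡ 91.
x ≡ 325⁻¹·39 ≡ 91·39 ≡ 210 (mod 477).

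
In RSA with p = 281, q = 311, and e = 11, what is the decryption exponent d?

φ(n) = (p−1)(q−1) = 280·310 = 86800.
Need d with 11·d ≡ 1 (mod 86800). Apply the extended Euclidean algorithm:
86800 = 7890*11 + 10
11 = 1*10 + 1
10 = 10*1 + 0
Back-substitute:
1 = 11 − 10
1 = −86800 + 7891·11
So 11·7891 ≡ 1 (mod 86800), hence d = 7891.

7891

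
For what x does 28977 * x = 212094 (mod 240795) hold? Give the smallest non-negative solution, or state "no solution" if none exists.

First find gcd(28977, 240795):
240795 = 8*28977 + 8979
28977 = 3*8979 + 2040
8979 = 4*2040 + 819
2040 = 2*819 + 402
819 = 2*402 + 15
402 = 26*15 + 12
15 = 1*12 + 3
12 = 4*3 + 0
gcd = 3 and 3 | 212094, so solutions exist. Divide through by 3: 9659x ≡ 70698 (mod 80265).
Now find 9659⁻¹ mod 80265:
80265 = 8·9659 + 2993
9659 = 3·2993 + 680
2993 = 4·680 + 273
680 = 2·273 + 134
273 = 2·134 + 5
134 = 26·5 + 4
5 = 1·4 + 1
4 = 4·1 + 0
Back-substitute:
1 = 5 − 4
1 = −134 + 27·5
1 = 27·273 − 55·134
1 = −55·680 + 137·273
1 = 137·2993 − 603·680
1 = −603·9659 + 1946·2993
1 = 1946·80265 − 16171·9659
So 9659·(-16171) ≡ 1 (mod 80265), i.e. 9659⁻¹ ≡ 64094.
Then x ≡ 64094·70698 ≡ 37302 (mod 80265); the smallest non-negative solution is x = 37302.

37302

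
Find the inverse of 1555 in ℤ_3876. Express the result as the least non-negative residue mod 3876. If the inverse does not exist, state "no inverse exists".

2191

Run Euclid on (3876, 1555):
3876 = 2·1555 + 766
1555 = 2·766 + 23
766 = 33·23 + 7
23 = 3·7 + 2
7 = 3·2 + 1
2 = 2·1 + 0
Since gcd(1555, 3876) = 1, back-substitute to write 1 as a combination:
1 = 7 − 3·2
1 = −3·23 + 10·7
1 = 10·766 − 333·23
1 = −333·1555 + 676·766
1 = 676·3876 − 1685·1555
Thus 1555·(-1685) ≡ 1 (mod 3876); reducing, -1685 mod 3876 = 2191.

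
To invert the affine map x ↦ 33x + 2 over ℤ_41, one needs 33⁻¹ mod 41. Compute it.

Extended Euclidean algorithm:
41 = 1·33 + 8
33 = 4·8 + 1
8 = 8·1 + 0
The gcd is 1. Working backward:
1 = 33 − 4·8
1 = −4·41 + 5·33
So 33·5 ≡ 1 (mod 41).

5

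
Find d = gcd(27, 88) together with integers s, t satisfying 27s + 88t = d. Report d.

1

Repeated division:
88 = 3×27 + 7
27 = 3×7 + 6
7 = 1×6 + 1
6 = 6×1 + 0
gcd(27, 88) = 1.
Working backward:
1 = 7 − 6
1 = −27 + 4·7
1 = 4·88 − 13·27
So 1 = (4)·88 + (-13)·27.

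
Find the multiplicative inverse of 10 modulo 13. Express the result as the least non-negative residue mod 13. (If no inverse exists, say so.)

4

Extended Euclidean algorithm:
13 = 1·10 + 3
10 = 3·3 + 1
3 = 3·1 + 0
The gcd is 1. Working backward:
1 = 10 − 3·3
1 = −3·13 + 4·10
So 10·4 ≡ 1 (mod 13).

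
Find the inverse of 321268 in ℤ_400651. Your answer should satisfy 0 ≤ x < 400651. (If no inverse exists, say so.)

Extended Euclidean algorithm:
400651 = 1×321268 + 79383
321268 = 4×79383 + 3736
79383 = 21×3736 + 927
3736 = 4×927 + 28
927 = 33×28 + 3
28 = 9×3 + 1
3 = 3×1 + 0
gcd = 1, so the inverse exists. Back-substitute:
1 = 28 − 9·3
1 = −9·927 + 298·28
1 = 298·3736 − 1201·927
1 = −1201·79383 + 25519·3736
1 = 25519·321268 − 103277·79383
1 = −103277·400651 + 128796·321268
So 321268·128796 ≡ 1 (mod 400651).

128796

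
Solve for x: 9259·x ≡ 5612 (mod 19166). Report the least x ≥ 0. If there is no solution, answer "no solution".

First find gcd(9259, 19166):
19166 = 2·9259 + 648
9259 = 14·648 + 187
648 = 3·187 + 87
187 = 2·87 + 13
87 = 6·13 + 9
13 = 1·9 + 4
9 = 2·4 + 1
4 = 4·1 + 0
gcd = 1, so a unique solution mod 19166 exists.
Back-substitute for the Bézout coefficients:
1 = 9 − 2·4
1 = −2·13 + 3·9
1 = 3·87 − 20·13
1 = −20·187 + 43·87
1 = 43·648 − 149·187
1 = −149·9259 + 2129·648
1 = 2129·19166 − 4407·9259
So 9259·(-4407) ≡ 1 (mod 19166), giving 9259⁻¹ ≡ 14759.
x ≡ 9259⁻¹·5612 ≡ 14759·5612 ≡ 11222 (mod 19166).

11222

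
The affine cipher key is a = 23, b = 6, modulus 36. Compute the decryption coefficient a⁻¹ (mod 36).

Apply the Euclidean algorithm to 36 and 23:
36 = 1·23 + 13
23 = 1·13 + 10
13 = 1·10 + 3
10 = 3·3 + 1
3 = 3·1 + 0
The gcd is 1. Working backward:
1 = 10 − 3·3
1 = −3·13 + 4·10
1 = 4·23 − 7·13
1 = −7·36 + 11·23
So 23·11 ≡ 1 (mod 36).

11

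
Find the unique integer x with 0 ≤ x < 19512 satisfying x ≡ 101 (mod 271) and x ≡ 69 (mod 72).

Write x = 101 + 271·k. Then 271·k ≡ 69 − 101 ≡ 40 (mod 72).
Need 271⁻¹ mod 72. Extended Euclid on (72, 55):
72 = 1·55 + 17
55 = 3·17 + 4
17 = 4·4 + 1
4 = 4·1 + 0
Back-substitute:
1 = 17 − 4·4
1 = −4·55 + 13·17
1 = 13·72 − 17·55
271⁻¹ ≡ 55 (mod 72), so k ≡ 55·40 ≡ 40 (mod 72).
x = 101 + 271·40 = 10941.

10941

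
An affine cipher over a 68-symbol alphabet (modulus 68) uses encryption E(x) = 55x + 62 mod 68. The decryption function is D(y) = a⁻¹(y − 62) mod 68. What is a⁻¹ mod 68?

47

Apply the Euclidean algorithm to 68 and 55:
68 = 1*55 + 13
55 = 4*13 + 3
13 = 4*3 + 1
3 = 3*1 + 0
The gcd is 1. Working backward:
1 = 13 − 4·3
1 = −4·55 + 17·13
1 = 17·68 − 21·55
Thus 55·(-21) ≡ 1 (mod 68); reducing, -21 mod 68 = 47.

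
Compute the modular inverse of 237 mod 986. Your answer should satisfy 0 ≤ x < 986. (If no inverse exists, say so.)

gcd(986, 237) by repeated division:
986 = 4*237 + 38
237 = 6*38 + 9
38 = 4*9 + 2
9 = 4*2 + 1
2 = 2*1 + 0
The gcd is 1. Working backward:
1 = 9 − 4·2
1 = −4·38 + 17·9
1 = 17·237 − 106·38
1 = −106·986 + 441·237
So 237·441 ≡ 1 (mod 986).

441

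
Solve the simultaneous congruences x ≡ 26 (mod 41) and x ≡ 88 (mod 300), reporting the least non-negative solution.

Write x = 26 + 41·k. Then 41·k ≡ 88 − 26 ≡ 62 (mod 300).
Need 41⁻¹ mod 300. Extended Euclid on (300, 41):
300 = 7×41 + 13
41 = 3×13 + 2
13 = 6×2 + 1
2 = 2×1 + 0
Back-substitute:
1 = 13 − 6·2
1 = −6·41 + 19·13
1 = 19·300 − 139·41
41⁻¹ ≡ 161 (mod 300), so k ≡ 161·62 ≡ 82 (mod 300).
x = 26 + 41·82 = 3388.

3388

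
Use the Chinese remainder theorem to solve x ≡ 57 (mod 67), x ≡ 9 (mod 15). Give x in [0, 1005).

Write x = 57 + 67·k. Then 67·k ≡ 9 − 57 ≡ 12 (mod 15).
Need 67⁻¹ mod 15. Extended Euclid on (15, 7):
15 = 2*7 + 1
7 = 7*1 + 0
Back-substitute:
1 = 15 − 2·7
67⁻¹ ≡ 13 (mod 15), so k ≡ 13·12 ≡ 6 (mod 15).
x = 57 + 67·6 = 459.

459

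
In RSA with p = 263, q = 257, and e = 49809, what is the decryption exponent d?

φ(n) = (p−1)(q−1) = 262·256 = 67072.
Need d with 49809·d ≡ 1 (mod 67072). Apply the extended Euclidean algorithm:
67072 = 1*49809 + 17263
49809 = 2*17263 + 15283
17263 = 1*15283 + 1980
15283 = 7*1980 + 1423
1980 = 1*1423 + 557
1423 = 2*557 + 309
557 = 1*309 + 248
309 = 1*248 + 61
248 = 4*61 + 4
61 = 15*4 + 1
4 = 4*1 + 0
Back-substitute:
1 = 61 − 15·4
1 = −15·248 + 61·61
1 = 61·309 − 76·248
1 = −76·557 + 137·309
1 = 137·1423 − 350·557
1 = −350·1980 + 487·1423
1 = 487·15283 − 3759·1980
1 = −3759·17263 + 4246·15283
1 = 4246·49809 − 12251·17263
1 = −12251·67072 + 16497·49809
So 49809·16497 ≡ 1 (mod 67072), hence d = 16497.

16497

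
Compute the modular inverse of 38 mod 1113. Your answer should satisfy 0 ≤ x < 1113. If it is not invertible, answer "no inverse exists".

908

gcd(1113, 38) by repeated division:
1113 = 29×38 + 11
38 = 3×11 + 5
11 = 2×5 + 1
5 = 5×1 + 0
Since gcd(38, 1113) = 1, back-substitute to write 1 as a combination:
1 = 11 − 2·5
1 = −2·38 + 7·11
1 = 7·1113 − 205·38
So 38·(-205) ≡ 1 (mod 1113), and -205 ≡ 908 (mod 1113).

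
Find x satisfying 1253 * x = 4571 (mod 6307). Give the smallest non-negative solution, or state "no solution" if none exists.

First find gcd(1253, 6307):
6307 = 5×1253 + 42
1253 = 29×42 + 35
42 = 1×35 + 7
35 = 5×7 + 0
gcd = 7 and 7 | 4571, so solutions exist. Divide through by 7: 179x ≡ 653 (mod 901).
Now find 179⁻¹ mod 901:
901 = 5*179 + 6
179 = 29*6 + 5
6 = 1*5 + 1
5 = 5*1 + 0
Back-substitute:
1 = 6 − 5
1 = −179 + 30·6
1 = 30·901 − 151·179
So 179·(-151) ≡ 1 (mod 901), i.e. 179⁻¹ ≡ 750.
Then x ≡ 750·653 ≡ 507 (mod 901); the smallest non-negative solution is x = 507.

507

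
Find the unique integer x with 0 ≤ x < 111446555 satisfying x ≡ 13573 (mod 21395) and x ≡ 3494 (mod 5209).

Write x = 13573 + 21395·k. Then 21395·k ≡ 3494 − 13573 ≡ 339 (mod 5209).
Need 21395⁻¹ mod 5209. Extended Euclid on (5209, 559):
5209 = 9*559 + 178
559 = 3*178 + 25
178 = 7*25 + 3
25 = 8*3 + 1
3 = 3*1 + 0
Back-substitute:
1 = 25 − 8·3
1 = −8·178 + 57·25
1 = 57·559 − 179·178
1 = −179·5209 + 1668·559
21395⁻¹ ≡ 1668 (mod 5209), so k ≡ 1668·339 ≡ 2880 (mod 5209).
x = 13573 + 21395·2880 = 61631173.

61631173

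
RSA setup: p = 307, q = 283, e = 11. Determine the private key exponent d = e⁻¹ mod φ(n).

31379

φ(n) = (p−1)(q−1) = 306·282 = 86292.
Need d with 11·d ≡ 1 (mod 86292). Apply the extended Euclidean algorithm:
86292 = 7844·11 + 8
11 = 1·8 + 3
8 = 2·3 + 2
3 = 1·2 + 1
2 = 2·1 + 0
Back-substitute:
1 = 3 − 2
1 = −8 + 3·3
1 = 3·11 − 4·8
1 = −4·86292 + 31379·11
So 11·31379 ≡ 1 (mod 86292), hence d = 31379.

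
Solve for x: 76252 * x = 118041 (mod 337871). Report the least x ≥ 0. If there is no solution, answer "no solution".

284014

First find gcd(76252, 337871):
337871 = 4×76252 + 32863
76252 = 2×32863 + 10526
32863 = 3×10526 + 1285
10526 = 8×1285 + 246
1285 = 5×246 + 55
246 = 4×55 + 26
55 = 2×26 + 3
26 = 8×3 + 2
3 = 1×2 + 1
2 = 2×1 + 0
gcd = 1, so a unique solution mod 337871 exists.
Back-substitute for the Bézout coefficients:
1 = 3 − 2
1 = −26 + 9·3
1 = 9·55 − 19·26
1 = −19·246 + 85·55
1 = 85·1285 − 444·246
1 = −444·10526 + 3637·1285
1 = 3637·32863 − 11355·10526
1 = −11355·76252 + 26347·32863
1 = 26347·337871 − 116743·76252
So 76252·(-116743) ≡ 1 (mod 337871), giving 76252⁻¹ ≡ 221128.
x ≡ 76252⁻¹·118041 ≡ 221128·118041 ≡ 284014 (mod 337871).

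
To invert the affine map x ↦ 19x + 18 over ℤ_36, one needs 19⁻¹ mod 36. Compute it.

19

Apply the Euclidean algorithm to 36 and 19:
36 = 1*19 + 17
19 = 1*17 + 2
17 = 8*2 + 1
2 = 2*1 + 0
The gcd is 1. Working backward:
1 = 17 − 8·2
1 = −8·19 + 9·17
1 = 9·36 − 17·19
Hence 19⁻¹ ≡ -17 ≡ 19 (mod 36).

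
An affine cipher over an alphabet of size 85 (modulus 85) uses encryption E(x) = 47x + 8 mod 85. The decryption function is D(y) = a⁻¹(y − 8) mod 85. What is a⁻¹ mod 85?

38

Extended Euclidean algorithm:
85 = 1*47 + 38
47 = 1*38 + 9
38 = 4*9 + 2
9 = 4*2 + 1
2 = 2*1 + 0
Since gcd(47, 85) = 1, back-substitute to write 1 as a combination:
1 = 9 − 4·2
1 = −4·38 + 17·9
1 = 17·47 − 21·38
1 = −21·85 + 38·47
So 47·38 ≡ 1 (mod 85).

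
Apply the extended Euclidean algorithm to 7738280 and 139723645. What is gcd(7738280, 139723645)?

Euclidean algorithm:
139723645 = 18*7738280 + 434605
7738280 = 17*434605 + 349995
434605 = 1*349995 + 84610
349995 = 4*84610 + 11555
84610 = 7*11555 + 3725
11555 = 3*3725 + 380
3725 = 9*380 + 305
380 = 1*305 + 75
305 = 4*75 + 5
75 = 15*5 + 0
gcd(7738280, 139723645) = 5.
Back-substituting:
5 = 305 − 4·75
5 = −4·380 + 5·305
5 = 5·3725 − 49·380
5 = −49·11555 + 152·3725
5 = 152·84610 − 1113·11555
5 = −1113·349995 + 4604·84610
5 = 4604·434605 − 5717·349995
5 = −5717·7738280 + 101793·434605
5 = 101793·139723645 − 1837991·7738280
So 5 = (101793)·139723645 + (-1837991)·7738280.

5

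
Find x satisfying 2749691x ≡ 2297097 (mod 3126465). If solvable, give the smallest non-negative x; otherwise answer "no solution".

First find gcd(2749691, 3126465):
3126465 = 1·2749691 + 376774
2749691 = 7·376774 + 112273
376774 = 3·112273 + 39955
112273 = 2·39955 + 32363
39955 = 1·32363 + 7592
32363 = 4·7592 + 1995
7592 = 3·1995 + 1607
1995 = 1·1607 + 388
1607 = 4·388 + 55
388 = 7·55 + 3
55 = 18·3 + 1
3 = 3·1 + 0
gcd = 1, so a unique solution mod 3126465 exists.
Back-substitute for the Bézout coefficients:
1 = 55 − 18·3
1 = −18·388 + 127·55
1 = 127·1607 − 526·388
1 = −526·1995 + 653·1607
1 = 653·7592 − 2485·1995
1 = −2485·32363 + 10593·7592
1 = 10593·39955 − 13078·32363
1 = −13078·112273 + 36749·39955
1 = 36749·376774 − 123325·112273
1 = −123325·2749691 + 900024·376774
1 = 900024·3126465 − 1023349·2749691
So 2749691·(-1023349) ≡ 1 (mod 3126465), giving 2749691⁻¹ ≡ 2103116.
x ≡ 2749691⁻¹·2297097 ≡ 2103116·2297097 ≡ 839277 (mod 3126465).

839277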